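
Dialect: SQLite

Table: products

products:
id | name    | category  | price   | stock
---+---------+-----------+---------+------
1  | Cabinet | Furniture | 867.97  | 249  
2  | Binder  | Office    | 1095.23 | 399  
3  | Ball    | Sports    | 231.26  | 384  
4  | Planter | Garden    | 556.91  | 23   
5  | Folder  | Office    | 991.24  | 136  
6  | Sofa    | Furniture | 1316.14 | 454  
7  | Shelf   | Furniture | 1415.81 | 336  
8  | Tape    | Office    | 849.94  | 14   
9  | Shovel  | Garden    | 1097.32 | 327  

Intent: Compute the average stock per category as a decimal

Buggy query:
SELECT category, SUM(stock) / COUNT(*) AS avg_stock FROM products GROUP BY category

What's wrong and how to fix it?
Bug: SUM(stock) and COUNT(*) are both integers; the division truncates the fractional part

Fix: Cast one side to REAL so the division keeps the fractional part

Corrected query:
SELECT category, SUM(stock) * 1.0 / COUNT(*) AS avg_stock FROM products GROUP BY category

Result:
category  | avg_stock 
----------+-----------
Furniture | 346.333333
Garden    | 175       
Office    | 183       
Sports    | 384       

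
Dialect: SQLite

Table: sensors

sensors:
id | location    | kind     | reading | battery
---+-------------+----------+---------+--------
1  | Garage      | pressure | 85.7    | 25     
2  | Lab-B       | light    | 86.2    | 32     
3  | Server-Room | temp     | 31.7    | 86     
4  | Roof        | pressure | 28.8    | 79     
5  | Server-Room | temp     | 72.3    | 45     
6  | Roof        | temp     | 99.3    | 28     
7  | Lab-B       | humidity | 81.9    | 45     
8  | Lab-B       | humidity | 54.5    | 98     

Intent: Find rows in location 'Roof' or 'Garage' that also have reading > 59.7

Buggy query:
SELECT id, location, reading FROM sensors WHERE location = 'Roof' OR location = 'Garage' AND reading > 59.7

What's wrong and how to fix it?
Bug: AND binds tighter than OR, so this parses as location = 'Roof' OR (location = 'Garage' AND reading > 59.7)

Fix: Group the OR with parentheses (or use IN), then AND the threshold

Corrected query:
SELECT id, location, reading FROM sensors WHERE (location = 'Roof' OR location = 'Garage') AND reading > 59.7

Result:
id | location | reading
---+----------+--------
1  | Garage   | 85.7   
6  | Roof     | 99.3   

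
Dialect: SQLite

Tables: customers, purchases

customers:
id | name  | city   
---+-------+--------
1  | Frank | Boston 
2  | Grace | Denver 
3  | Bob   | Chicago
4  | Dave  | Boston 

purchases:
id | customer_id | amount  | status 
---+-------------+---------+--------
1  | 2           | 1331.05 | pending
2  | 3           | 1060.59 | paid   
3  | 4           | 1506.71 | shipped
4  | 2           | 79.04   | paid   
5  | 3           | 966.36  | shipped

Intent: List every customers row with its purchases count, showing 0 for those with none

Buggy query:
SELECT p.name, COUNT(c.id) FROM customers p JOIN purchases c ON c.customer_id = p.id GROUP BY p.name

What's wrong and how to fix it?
Bug: INNER JOIN drops customers rows that have no matching purchases rows

Fix: Use LEFT JOIN so parents without children still appear (COUNT(c.id) gives 0)

Corrected query:
SELECT p.name, COUNT(c.id) FROM customers p LEFT JOIN purchases c ON c.customer_id = p.id GROUP BY p.name

Result:
name  | COUNT(c.id)
------+------------
Bob   | 2          
Dave  | 1          
Frank | 0          
Grace | 2          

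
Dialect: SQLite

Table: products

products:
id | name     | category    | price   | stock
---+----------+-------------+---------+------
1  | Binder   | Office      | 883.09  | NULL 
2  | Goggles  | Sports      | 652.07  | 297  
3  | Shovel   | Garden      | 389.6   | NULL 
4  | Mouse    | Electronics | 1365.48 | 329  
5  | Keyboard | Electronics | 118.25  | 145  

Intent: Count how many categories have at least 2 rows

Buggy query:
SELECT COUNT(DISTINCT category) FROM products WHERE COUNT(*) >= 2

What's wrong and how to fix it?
Bug: COUNT(*) cannot appear in WHERE; the per-group count doesn't exist yet

Fix: Group first with HAVING COUNT(*) >= 2, then COUNT the resulting groups

Corrected query:
SELECT COUNT(*) FROM (SELECT category FROM products GROUP BY category HAVING COUNT(*) >= 2)

Result:
COUNT(*)
--------
1       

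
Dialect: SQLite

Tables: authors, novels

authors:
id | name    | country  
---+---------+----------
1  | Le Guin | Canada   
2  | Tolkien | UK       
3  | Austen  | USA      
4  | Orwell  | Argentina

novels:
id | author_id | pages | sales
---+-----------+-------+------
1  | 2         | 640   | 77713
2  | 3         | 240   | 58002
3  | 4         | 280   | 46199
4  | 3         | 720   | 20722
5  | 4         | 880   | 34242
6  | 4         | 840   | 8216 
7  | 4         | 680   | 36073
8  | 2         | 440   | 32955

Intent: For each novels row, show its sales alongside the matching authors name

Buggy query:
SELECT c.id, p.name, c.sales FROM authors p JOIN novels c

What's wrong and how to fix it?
Bug: Missing join condition: each novels row is matched to all authors rows instead of just its own

Fix: Add ON c.author_id = p.id to the JOIN

Corrected query:
SELECT c.id, p.name, c.sales FROM authors p JOIN novels c ON c.author_id = p.id

Result:
id | name    | sales
---+---------+------
1  | Tolkien | 77713
2  | Austen  | 58002
3  | Orwell  | 46199
4  | Austen  | 20722
5  | Orwell  | 34242
6  | Orwell  | 8216 
7  | Orwell  | 36073
8  | Tolkien | 32955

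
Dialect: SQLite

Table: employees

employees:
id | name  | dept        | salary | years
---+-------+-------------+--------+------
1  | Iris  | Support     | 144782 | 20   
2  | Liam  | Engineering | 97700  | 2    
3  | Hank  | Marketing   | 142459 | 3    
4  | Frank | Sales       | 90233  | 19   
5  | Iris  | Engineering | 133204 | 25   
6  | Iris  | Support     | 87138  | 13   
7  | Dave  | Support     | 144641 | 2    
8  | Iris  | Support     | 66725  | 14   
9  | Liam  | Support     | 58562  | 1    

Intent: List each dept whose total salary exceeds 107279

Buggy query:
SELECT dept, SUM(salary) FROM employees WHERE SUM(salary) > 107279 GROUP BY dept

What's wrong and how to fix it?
Bug: SUM(salary) is an aggregate, but WHERE filters rows before aggregation

Fix: Move the aggregate condition to a HAVING clause

Corrected query:
SELECT dept, SUM(salary) FROM employees GROUP BY dept HAVING SUM(salary) > 107279

Result:
dept        | SUM(salary)
------------+------------
Engineering | 230904     
Marketing   | 142459     
Support     | 501848     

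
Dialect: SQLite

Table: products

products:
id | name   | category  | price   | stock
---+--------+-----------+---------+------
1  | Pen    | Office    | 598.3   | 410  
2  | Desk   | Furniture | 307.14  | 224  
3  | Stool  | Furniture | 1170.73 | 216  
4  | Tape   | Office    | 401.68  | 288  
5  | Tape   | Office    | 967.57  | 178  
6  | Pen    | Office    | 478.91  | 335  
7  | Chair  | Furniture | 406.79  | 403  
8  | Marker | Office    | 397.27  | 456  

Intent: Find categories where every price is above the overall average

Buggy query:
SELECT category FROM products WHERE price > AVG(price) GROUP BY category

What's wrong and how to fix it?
Bug: WHERE evaluates per row before aggregation, so AVG() is unavailable

Fix: Compute the overall average in a scalar subquery and compare each group's MIN against it in HAVING

Corrected query:
SELECT category FROM products GROUP BY category HAVING MIN(price) > (SELECT AVG(price) FROM products)

Result:
(no rows)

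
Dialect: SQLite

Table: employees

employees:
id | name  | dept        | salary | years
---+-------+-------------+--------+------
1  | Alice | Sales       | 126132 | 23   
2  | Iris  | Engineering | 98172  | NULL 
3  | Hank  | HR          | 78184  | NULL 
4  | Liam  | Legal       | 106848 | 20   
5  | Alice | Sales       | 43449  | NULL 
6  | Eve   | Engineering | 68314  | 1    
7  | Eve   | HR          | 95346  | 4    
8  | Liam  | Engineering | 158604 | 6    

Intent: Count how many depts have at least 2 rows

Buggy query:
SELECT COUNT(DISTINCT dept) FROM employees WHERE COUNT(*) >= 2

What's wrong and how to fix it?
Bug: COUNT(*) cannot appear in WHERE; the per-group count doesn't exist yet

Fix: Use a subquery that GROUPs and filters with HAVING, then count its rows

Corrected query:
SELECT COUNT(*) FROM (SELECT dept FROM employees GROUP BY dept HAVING COUNT(*) >= 2)

Result:
COUNT(*)
--------
3       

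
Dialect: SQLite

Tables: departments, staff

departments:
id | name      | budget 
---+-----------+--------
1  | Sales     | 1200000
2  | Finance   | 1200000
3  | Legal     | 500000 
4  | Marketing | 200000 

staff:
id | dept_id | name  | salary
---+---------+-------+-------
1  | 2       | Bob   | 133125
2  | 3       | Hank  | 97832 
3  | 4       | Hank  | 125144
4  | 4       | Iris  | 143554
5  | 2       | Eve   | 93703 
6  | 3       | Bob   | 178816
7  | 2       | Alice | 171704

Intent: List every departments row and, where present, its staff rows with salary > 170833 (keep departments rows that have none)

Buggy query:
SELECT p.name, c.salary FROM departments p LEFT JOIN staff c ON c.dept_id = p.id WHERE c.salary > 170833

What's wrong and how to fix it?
Bug: Filtering c.salary in WHERE discards the NULL rows produced by LEFT JOIN, turning it into an inner join

Fix: Put 'c.salary > 170833' in the JOIN's ON clause instead of WHERE

Corrected query:
SELECT p.name, c.salary FROM departments p LEFT JOIN staff c ON c.dept_id = p.id AND c.salary > 170833

Result:
name      | salary
----------+-------
Sales     | NULL  
Finance   | 171704
Legal     | 178816
Marketing | NULL  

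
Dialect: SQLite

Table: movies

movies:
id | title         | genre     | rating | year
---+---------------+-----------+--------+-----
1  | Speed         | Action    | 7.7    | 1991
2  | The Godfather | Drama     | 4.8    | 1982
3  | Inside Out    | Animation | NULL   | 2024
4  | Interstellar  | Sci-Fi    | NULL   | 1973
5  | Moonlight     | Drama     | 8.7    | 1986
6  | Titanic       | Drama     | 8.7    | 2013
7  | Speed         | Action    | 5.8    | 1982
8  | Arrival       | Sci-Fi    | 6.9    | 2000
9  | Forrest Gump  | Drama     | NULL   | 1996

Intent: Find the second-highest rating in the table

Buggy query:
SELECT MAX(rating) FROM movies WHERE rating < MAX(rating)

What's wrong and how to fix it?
Bug: The inner MAX is an aggregate inside WHERE, which is not allowed

Fix: Compute the overall MAX in a subquery, then take MAX of rows below it

Corrected query:
SELECT MAX(rating) FROM movies WHERE rating < (SELECT MAX(rating) FROM movies)

Result:
MAX(rating)
-----------
7.7        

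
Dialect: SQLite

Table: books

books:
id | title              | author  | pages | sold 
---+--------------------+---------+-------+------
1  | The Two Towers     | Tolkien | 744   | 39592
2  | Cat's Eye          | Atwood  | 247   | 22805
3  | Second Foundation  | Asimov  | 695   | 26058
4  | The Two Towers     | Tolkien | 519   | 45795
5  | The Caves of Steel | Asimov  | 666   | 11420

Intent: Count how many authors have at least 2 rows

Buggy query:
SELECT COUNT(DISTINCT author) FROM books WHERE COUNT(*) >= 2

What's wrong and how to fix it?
Bug: COUNT(*) cannot appear in WHERE; the per-group count doesn't exist yet

Fix: Group first with HAVING COUNT(*) >= 2, then COUNT the resulting groups

Corrected query:
SELECT COUNT(*) FROM (SELECT author FROM books GROUP BY author HAVING COUNT(*) >= 2)

Result:
COUNT(*)
--------
2       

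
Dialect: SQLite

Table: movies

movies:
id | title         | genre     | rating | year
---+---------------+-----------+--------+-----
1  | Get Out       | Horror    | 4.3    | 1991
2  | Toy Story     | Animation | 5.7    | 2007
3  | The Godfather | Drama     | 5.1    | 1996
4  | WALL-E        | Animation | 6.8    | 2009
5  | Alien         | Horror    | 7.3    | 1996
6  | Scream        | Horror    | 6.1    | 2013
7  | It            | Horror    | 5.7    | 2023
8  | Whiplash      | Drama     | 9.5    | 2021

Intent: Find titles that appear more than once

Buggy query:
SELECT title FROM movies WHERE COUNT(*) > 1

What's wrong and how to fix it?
Bug: WHERE can't reference COUNT(*); aggregates are computed after WHERE

Fix: GROUP BY title, then filter groups with HAVING COUNT(*) > 1

Corrected query:
SELECT title FROM movies GROUP BY title HAVING COUNT(*) > 1

Result:
(no rows)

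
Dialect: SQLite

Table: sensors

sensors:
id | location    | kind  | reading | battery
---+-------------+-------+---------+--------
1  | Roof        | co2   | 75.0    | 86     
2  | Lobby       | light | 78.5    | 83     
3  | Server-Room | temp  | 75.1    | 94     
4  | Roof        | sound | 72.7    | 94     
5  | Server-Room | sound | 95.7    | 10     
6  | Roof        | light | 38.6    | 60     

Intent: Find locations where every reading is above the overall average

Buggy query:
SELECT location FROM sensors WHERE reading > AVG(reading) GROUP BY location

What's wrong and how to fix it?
Bug: AVG() is an aggregate; it can't sit directly in WHERE

Fix: Use a subquery for AVG and a HAVING MIN(...) filter so the condition holds for every row in the group

Corrected query:
SELECT location FROM sensors GROUP BY location HAVING MIN(reading) > (SELECT AVG(reading) FROM sensors)

Result:
location   
-----------
Lobby      
Server-Room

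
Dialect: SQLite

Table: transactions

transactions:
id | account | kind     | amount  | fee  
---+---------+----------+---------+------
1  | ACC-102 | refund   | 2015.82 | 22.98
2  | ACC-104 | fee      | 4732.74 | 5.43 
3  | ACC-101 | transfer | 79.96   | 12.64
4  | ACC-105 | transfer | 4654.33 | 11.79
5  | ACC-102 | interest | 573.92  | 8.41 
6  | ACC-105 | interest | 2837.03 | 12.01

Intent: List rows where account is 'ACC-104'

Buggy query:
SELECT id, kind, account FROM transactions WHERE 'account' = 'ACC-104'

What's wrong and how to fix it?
Bug: 'account' in single quotes is a string literal, not the column; the comparison is literal-vs-literal and never true

Fix: Reference the column as account without single quotes

Corrected query:
SELECT id, kind, account FROM transactions WHERE account = 'ACC-104'

Result:
id | kind | account
---+------+--------
2  | fee  | ACC-104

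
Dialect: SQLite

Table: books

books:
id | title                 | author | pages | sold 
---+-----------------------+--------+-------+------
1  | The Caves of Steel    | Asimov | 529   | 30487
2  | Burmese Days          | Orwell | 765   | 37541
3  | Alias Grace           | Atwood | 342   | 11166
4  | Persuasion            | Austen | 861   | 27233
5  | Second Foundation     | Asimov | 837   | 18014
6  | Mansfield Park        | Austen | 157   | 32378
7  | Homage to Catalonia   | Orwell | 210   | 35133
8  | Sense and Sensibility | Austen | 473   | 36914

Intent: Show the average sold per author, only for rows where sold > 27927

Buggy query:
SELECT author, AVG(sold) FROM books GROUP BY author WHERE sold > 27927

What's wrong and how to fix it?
Bug: WHERE cannot follow GROUP BY

Fix: Place WHERE between FROM and GROUP BY

Corrected query:
SELECT author, AVG(sold) FROM books WHERE sold > 27927 GROUP BY author

Result:
author | AVG(sold)
-------+----------
Asimov | 30487    
Austen | 34646    
Orwell | 36337    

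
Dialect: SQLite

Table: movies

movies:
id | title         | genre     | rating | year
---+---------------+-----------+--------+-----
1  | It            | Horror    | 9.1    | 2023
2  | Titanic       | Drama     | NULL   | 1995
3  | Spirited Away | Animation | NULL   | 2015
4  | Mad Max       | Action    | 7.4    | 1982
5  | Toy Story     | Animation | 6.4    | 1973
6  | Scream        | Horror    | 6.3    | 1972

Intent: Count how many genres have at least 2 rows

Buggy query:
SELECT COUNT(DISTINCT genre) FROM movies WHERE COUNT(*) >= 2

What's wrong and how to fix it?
Bug: WHERE filters individual rows, not groups, so a group-level COUNT is invalid there

Fix: Group first with HAVING COUNT(*) >= 2, then COUNT the resulting groups

Corrected query:
SELECT COUNT(*) FROM (SELECT genre FROM movies GROUP BY genre HAVING COUNT(*) >= 2)

Result:
COUNT(*)
--------
2       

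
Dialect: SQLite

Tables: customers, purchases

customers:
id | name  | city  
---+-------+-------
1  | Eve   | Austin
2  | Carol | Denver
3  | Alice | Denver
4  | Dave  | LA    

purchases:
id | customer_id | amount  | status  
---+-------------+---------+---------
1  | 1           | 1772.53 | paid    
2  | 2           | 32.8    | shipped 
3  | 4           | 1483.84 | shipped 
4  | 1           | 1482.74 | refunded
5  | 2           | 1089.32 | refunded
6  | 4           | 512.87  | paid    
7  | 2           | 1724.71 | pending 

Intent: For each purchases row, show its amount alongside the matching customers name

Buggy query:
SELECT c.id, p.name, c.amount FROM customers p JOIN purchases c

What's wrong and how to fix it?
Bug: Missing join condition: each purchases row is matched to all customers rows instead of just its own

Fix: Specify the join condition linking the foreign key to the parent id

Corrected query:
SELECT c.id, p.name, c.amount FROM customers p JOIN purchases c ON c.customer_id = p.id

Result:
id | name  | amount 
---+-------+--------
1  | Eve   | 1772.53
2  | Carol | 32.8   
3  | Dave  | 1483.84
4  | Eve   | 1482.74
5  | Carol | 1089.32
6  | Dave  | 512.87 
7  | Carol | 1724.71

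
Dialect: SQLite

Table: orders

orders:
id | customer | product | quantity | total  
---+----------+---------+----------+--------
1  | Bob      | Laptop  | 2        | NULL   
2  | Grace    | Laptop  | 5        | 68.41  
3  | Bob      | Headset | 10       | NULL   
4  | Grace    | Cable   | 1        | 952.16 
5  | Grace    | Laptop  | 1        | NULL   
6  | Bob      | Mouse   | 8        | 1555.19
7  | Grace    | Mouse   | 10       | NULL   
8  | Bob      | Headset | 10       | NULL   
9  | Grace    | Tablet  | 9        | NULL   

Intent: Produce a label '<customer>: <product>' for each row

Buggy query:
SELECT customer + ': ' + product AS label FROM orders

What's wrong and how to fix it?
Bug: '+' is numeric addition; on text columns SQLite converts them to 0 instead of concatenating

Fix: Use the || operator for string concatenation

Corrected query:
SELECT customer || ': ' || product AS label FROM orders

Result:
label        
-------------
Bob: Laptop  
Grace: Laptop
Bob: Headset 
Grace: Cable 
Grace: Laptop
Bob: Mouse   
Grace: Mouse 
Bob: Headset 
Grace: Tablet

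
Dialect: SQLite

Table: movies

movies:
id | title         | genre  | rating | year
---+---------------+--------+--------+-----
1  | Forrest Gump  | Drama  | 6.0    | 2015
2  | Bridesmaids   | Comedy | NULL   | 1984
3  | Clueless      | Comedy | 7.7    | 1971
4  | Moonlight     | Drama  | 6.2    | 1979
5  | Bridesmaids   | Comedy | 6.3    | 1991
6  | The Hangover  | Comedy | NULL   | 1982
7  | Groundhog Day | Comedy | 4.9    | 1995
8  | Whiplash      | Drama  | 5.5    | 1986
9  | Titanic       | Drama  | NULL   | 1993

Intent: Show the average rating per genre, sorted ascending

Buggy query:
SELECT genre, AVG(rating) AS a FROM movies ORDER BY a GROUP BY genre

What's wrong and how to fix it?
Bug: GROUP BY must precede ORDER BY

Fix: Move ORDER BY to the end, after GROUP BY

Corrected query:
SELECT genre, AVG(rating) AS a FROM movies GROUP BY genre ORDER BY a

Result:
genre  | a  
-------+----
Drama  | 5.9
Comedy | 6.3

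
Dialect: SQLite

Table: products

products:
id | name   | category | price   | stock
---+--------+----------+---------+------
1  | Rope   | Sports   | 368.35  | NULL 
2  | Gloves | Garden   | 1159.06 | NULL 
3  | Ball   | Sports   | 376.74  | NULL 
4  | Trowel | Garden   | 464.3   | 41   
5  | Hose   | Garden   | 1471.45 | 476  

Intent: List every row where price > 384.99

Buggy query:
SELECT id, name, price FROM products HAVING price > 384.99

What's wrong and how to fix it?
Bug: HAVING filters the output of aggregation, but this query has no GROUP BY and no aggregate functions, so SQLite rejects it (HAVING clause on a non-aggregate query); the condition here is per row

Fix: Use WHERE for row-level filtering

Corrected query:
SELECT id, name, price FROM products WHERE price > 384.99

Result:
id | name   | price  
---+--------+--------
2  | Gloves | 1159.06
4  | Trowel | 464.3  
5  | Hose   | 1471.45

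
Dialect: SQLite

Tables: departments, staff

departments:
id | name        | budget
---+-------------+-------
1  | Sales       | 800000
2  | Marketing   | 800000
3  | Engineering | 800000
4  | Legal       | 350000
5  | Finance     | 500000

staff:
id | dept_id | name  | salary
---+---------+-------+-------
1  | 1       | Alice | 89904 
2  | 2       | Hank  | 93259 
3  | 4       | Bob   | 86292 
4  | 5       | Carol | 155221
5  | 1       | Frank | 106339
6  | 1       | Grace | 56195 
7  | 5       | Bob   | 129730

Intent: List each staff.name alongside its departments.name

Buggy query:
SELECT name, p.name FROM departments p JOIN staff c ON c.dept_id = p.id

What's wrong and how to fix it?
Bug: 'name' exists in both joined tables, so the database can't tell which one is meant

Fix: Prefix ambiguous columns with the table alias

Corrected query:
SELECT c.name, p.name FROM departments p JOIN staff c ON c.dept_id = p.id

Result:
name  | name     
------+----------
Alice | Sales    
Hank  | Marketing
Bob   | Legal    
Carol | Finance  
Frank | Sales    
Grace | Sales    
Bob   | Finance  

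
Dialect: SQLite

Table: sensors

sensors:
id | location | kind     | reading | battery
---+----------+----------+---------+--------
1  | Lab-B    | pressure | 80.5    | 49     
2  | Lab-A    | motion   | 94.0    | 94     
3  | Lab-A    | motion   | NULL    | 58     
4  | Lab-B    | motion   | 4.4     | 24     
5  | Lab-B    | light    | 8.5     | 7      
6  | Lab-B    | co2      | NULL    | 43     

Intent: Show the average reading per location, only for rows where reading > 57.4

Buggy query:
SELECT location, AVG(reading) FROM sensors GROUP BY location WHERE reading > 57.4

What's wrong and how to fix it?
Bug: WHERE cannot follow GROUP BY

Fix: Move the WHERE clause before GROUP BY

Corrected query:
SELECT location, AVG(reading) FROM sensors WHERE reading > 57.4 GROUP BY location

Result:
location | AVG(reading)
---------+-------------
Lab-A    | 94          
Lab-B    | 80.5        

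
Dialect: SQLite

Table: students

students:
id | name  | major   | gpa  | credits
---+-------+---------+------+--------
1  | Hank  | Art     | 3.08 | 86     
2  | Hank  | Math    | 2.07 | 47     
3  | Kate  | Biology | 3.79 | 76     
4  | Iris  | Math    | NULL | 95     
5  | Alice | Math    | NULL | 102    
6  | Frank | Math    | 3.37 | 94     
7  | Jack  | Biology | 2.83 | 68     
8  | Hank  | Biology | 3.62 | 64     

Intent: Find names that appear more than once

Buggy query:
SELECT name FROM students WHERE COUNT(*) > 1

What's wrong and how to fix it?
Bug: COUNT(*) is an aggregate and cannot be used in WHERE

Fix: Group first, then use HAVING for the count condition

Corrected query:
SELECT name FROM students GROUP BY name HAVING COUNT(*) > 1

Result:
name
----
Hank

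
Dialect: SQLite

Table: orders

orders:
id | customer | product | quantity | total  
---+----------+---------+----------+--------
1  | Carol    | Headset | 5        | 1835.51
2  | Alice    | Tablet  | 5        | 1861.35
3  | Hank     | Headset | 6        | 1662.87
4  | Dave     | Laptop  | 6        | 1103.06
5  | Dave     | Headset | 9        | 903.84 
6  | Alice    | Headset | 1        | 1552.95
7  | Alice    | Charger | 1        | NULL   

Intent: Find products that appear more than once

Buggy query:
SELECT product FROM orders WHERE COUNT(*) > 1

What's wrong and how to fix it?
Bug: WHERE can't reference COUNT(*); aggregates are computed after WHERE

Fix: GROUP BY product, then filter groups with HAVING COUNT(*) > 1

Corrected query:
SELECT product FROM orders GROUP BY product HAVING COUNT(*) > 1

Result:
product
-------
Headset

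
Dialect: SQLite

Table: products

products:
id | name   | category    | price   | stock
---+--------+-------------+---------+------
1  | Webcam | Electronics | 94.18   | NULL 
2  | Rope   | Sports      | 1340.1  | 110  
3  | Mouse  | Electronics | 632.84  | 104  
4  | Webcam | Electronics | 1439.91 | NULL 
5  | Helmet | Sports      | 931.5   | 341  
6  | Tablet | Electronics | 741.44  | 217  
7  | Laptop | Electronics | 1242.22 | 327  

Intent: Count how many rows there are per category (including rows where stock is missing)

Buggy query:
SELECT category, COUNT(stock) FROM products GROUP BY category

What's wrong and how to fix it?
Bug: COUNT(column) counts non-NULL values only; rows with NULL stock aren't counted

Fix: Replace COUNT(stock) with COUNT(*)

Corrected query:
SELECT category, COUNT(*) FROM products GROUP BY category

Result:
category    | COUNT(*)
------------+---------
Electronics | 5       
Sports      | 2       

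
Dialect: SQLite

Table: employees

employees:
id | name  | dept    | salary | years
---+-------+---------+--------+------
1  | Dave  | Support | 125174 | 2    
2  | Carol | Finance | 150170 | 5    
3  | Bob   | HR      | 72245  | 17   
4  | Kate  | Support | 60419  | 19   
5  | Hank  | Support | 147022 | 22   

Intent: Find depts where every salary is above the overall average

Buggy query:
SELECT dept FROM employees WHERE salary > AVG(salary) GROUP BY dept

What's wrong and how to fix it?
Bug: WHERE evaluates per row before aggregation, so AVG() is unavailable

Fix: Compute the overall average in a scalar subquery and compare each group's MIN against it in HAVING

Corrected query:
SELECT dept FROM employees GROUP BY dept HAVING MIN(salary) > (SELECT AVG(salary) FROM employees)

Result:
dept   
-------
Finance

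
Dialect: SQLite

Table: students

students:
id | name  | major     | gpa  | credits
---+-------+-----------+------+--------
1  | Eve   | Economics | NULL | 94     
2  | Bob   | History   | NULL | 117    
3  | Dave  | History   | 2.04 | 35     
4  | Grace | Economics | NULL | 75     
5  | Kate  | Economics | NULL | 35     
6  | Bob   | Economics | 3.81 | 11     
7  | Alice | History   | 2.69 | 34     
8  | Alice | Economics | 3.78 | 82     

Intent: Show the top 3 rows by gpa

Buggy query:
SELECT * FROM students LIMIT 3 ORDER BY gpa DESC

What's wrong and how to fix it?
Bug: ORDER BY cannot follow LIMIT; LIMIT is the final clause

Fix: Sort with ORDER BY, then apply LIMIT

Corrected query:
SELECT * FROM students ORDER BY gpa DESC LIMIT 3

Result:
id | name  | major     | gpa  | credits
---+-------+-----------+------+--------
6  | Bob   | Economics | 3.81 | 11     
8  | Alice | Economics | 3.78 | 82     
7  | Alice | History   | 2.69 | 34     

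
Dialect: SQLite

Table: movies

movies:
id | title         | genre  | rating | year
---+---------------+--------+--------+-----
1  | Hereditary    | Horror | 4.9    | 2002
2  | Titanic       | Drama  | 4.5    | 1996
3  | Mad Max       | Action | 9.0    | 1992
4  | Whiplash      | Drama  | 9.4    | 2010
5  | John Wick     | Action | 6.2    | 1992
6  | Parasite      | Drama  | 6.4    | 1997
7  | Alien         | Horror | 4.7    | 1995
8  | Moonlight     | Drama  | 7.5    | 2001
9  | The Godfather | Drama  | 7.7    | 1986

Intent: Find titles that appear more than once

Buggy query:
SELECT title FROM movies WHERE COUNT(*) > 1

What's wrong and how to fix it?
Bug: WHERE can't reference COUNT(*); aggregates are computed after WHERE

Fix: Group first, then use HAVING for the count condition

Corrected query:
SELECT title FROM movies GROUP BY title HAVING COUNT(*) > 1

Result:
(no rows)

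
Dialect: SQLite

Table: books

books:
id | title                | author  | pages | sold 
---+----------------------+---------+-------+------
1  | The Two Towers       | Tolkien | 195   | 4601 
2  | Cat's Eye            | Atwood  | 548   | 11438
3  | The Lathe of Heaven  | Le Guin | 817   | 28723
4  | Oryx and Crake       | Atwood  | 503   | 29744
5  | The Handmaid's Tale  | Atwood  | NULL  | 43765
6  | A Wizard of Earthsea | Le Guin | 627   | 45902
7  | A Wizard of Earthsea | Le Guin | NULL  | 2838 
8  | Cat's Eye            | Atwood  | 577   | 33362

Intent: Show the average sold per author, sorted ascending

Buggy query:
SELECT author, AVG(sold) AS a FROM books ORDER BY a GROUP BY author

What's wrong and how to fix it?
Bug: GROUP BY must precede ORDER BY

Fix: Move ORDER BY to the end, after GROUP BY

Corrected query:
SELECT author, AVG(sold) AS a FROM books GROUP BY author ORDER BY a

Result:
author  | a       
--------+---------
Tolkien | 4601    
Le Guin | 25821   
Atwood  | 29577.25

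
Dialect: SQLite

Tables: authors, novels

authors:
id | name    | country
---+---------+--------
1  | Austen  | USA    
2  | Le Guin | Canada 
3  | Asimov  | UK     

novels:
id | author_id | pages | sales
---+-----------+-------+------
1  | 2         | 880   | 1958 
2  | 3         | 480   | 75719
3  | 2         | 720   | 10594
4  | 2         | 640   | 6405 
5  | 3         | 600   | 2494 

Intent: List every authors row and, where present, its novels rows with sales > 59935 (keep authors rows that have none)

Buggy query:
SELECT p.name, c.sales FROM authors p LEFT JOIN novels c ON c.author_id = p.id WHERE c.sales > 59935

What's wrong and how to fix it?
Bug: Filtering c.sales in WHERE discards the NULL rows produced by LEFT JOIN, turning it into an inner join

Fix: Move the right-table condition into the ON clause so unmatched parents are kept

Corrected query:
SELECT p.name, c.sales FROM authors p LEFT JOIN novels c ON c.author_id = p.id AND c.sales > 59935

Result:
name    | sales
--------+------
Austen  | NULL 
Le Guin | NULL 
Asimov  | 75719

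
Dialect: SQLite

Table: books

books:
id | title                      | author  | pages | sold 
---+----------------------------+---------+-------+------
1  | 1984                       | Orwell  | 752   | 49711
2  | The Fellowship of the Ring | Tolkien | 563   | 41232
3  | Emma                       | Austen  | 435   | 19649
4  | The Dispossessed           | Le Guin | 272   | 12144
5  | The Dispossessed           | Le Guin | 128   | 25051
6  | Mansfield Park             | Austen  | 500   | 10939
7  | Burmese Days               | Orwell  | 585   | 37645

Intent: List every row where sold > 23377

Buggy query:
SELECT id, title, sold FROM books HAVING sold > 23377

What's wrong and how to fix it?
Bug: This is a non-aggregate query (no GROUP BY, no aggregates), so in SQLite the HAVING clause is invalid here; a row-level condition belongs in WHERE

Fix: Replace HAVING with WHERE since the condition applies to individual rows

Corrected query:
SELECT id, title, sold FROM books WHERE sold > 23377

Result:
id | title                      | sold 
---+----------------------------+------
1  | 1984                       | 49711
2  | The Fellowship of the Ring | 41232
5  | The Dispossessed           | 25051
7  | Burmese Days               | 37645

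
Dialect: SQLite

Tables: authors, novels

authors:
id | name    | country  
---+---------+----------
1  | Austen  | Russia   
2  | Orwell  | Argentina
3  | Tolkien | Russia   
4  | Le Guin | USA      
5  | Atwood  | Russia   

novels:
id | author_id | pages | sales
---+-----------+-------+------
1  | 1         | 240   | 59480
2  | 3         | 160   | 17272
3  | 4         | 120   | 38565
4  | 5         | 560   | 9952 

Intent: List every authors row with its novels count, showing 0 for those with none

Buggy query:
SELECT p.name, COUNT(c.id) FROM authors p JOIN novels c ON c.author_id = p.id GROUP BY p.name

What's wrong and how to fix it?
Bug: An inner join excludes parents with zero children

Fix: Use LEFT JOIN so parents without children still appear (COUNT(c.id) gives 0)

Corrected query:
SELECT p.name, COUNT(c.id) FROM authors p LEFT JOIN novels c ON c.author_id = p.id GROUP BY p.name

Result:
name    | COUNT(c.id)
--------+------------
Atwood  | 1          
Austen  | 1          
Le Guin | 1          
Orwell  | 0          
Tolkien | 1          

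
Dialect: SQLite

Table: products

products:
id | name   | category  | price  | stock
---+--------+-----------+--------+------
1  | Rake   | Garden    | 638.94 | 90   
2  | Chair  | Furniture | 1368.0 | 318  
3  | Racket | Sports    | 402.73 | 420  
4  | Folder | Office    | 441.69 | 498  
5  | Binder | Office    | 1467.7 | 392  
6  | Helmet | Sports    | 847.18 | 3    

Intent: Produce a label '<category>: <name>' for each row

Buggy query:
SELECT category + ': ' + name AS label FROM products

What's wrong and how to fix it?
Bug: '+' is numeric addition; on text columns SQLite converts them to 0 instead of concatenating

Fix: Replace + with || to concatenate text

Corrected query:
SELECT category || ': ' || name AS label FROM products

Result:
label           
----------------
Garden: Rake    
Furniture: Chair
Sports: Racket  
Office: Folder  
Office: Binder  
Sports: Helmet  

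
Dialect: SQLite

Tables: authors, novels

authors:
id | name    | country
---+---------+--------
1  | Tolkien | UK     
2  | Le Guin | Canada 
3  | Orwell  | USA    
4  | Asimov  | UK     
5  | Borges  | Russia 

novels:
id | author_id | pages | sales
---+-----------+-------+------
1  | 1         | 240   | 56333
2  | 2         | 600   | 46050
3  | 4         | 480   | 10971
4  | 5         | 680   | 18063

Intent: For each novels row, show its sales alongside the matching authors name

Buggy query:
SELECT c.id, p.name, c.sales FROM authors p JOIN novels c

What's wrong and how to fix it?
Bug: Missing join condition: each novels row is matched to all authors rows instead of just its own

Fix: Add ON c.author_id = p.id to the JOIN

Corrected query:
SELECT c.id, p.name, c.sales FROM authors p JOIN novels c ON c.author_id = p.id

Result:
id | name    | sales
---+---------+------
1  | Tolkien | 56333
2  | Le Guin | 46050
3  | Asimov  | 10971
4  | Borges  | 18063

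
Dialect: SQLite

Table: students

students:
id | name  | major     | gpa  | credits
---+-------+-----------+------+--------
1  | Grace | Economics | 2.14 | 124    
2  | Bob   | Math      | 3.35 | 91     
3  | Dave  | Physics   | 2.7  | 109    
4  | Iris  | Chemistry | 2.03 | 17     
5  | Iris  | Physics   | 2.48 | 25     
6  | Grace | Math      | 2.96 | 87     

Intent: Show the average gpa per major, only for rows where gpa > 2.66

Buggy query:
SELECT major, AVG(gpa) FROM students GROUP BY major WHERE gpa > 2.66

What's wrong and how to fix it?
Bug: WHERE cannot follow GROUP BY

Fix: Place WHERE between FROM and GROUP BY

Corrected query:
SELECT major, AVG(gpa) FROM students WHERE gpa > 2.66 GROUP BY major

Result:
major   | AVG(gpa)
--------+---------
Math    | 3.155   
Physics | 2.7     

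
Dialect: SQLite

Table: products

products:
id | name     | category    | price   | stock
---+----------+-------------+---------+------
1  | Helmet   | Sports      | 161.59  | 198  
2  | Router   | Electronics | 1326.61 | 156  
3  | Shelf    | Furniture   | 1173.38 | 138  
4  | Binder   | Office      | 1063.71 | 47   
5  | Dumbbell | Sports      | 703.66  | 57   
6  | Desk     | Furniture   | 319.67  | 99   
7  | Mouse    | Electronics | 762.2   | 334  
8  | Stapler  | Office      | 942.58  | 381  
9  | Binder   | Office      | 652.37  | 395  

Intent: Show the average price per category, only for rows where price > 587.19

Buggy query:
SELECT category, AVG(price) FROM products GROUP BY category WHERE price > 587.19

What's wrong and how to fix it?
Bug: WHERE cannot follow GROUP BY

Fix: Place WHERE between FROM and GROUP BY

Corrected query:
SELECT category, AVG(price) FROM products WHERE price > 587.19 GROUP BY category

Result:
category    | AVG(price)
------------+-----------
Electronics | 1044.405  
Furniture   | 1173.38   
Office      | 886.22    
Sports      | 703.66    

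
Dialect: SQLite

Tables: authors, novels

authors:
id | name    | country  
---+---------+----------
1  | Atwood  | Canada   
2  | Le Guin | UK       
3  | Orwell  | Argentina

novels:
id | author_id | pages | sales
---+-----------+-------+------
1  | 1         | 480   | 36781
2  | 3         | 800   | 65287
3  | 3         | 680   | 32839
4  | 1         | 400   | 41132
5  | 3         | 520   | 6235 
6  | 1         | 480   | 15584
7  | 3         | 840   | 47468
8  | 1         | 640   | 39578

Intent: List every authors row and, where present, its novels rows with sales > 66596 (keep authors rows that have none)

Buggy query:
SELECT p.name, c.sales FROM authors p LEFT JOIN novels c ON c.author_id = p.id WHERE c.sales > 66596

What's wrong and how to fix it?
Bug: A WHERE condition on the right-hand table after LEFT JOIN drops unmatched parents

Fix: Move the right-table condition into the ON clause so unmatched parents are kept

Corrected query:
SELECT p.name, c.sales FROM authors p LEFT JOIN novels c ON c.author_id = p.id AND c.sales > 66596

Result:
name    | sales
--------+------
Atwood  | NULL 
Le Guin | NULL 
Orwell  | NULL 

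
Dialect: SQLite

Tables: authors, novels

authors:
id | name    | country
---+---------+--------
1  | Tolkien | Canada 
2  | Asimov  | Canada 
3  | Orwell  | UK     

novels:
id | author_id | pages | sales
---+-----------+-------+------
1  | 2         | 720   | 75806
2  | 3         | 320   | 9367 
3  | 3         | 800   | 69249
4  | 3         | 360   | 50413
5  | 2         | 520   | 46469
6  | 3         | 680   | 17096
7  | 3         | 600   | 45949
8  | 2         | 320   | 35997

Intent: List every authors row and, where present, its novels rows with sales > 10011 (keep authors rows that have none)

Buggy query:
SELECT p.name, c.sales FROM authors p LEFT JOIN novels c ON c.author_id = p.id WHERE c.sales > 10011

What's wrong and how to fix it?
Bug: Filtering c.sales in WHERE discards the NULL rows produced by LEFT JOIN, turning it into an inner join

Fix: Move the right-table condition into the ON clause so unmatched parents are kept

Corrected query:
SELECT p.name, c.sales FROM authors p LEFT JOIN novels c ON c.author_id = p.id AND c.sales > 10011

Result:
name    | sales
--------+------
Tolkien | NULL 
Asimov  | 35997
Asimov  | 46469
Asimov  | 75806
Orwell  | 17096
Orwell  | 45949
Orwell  | 50413
Orwell  | 69249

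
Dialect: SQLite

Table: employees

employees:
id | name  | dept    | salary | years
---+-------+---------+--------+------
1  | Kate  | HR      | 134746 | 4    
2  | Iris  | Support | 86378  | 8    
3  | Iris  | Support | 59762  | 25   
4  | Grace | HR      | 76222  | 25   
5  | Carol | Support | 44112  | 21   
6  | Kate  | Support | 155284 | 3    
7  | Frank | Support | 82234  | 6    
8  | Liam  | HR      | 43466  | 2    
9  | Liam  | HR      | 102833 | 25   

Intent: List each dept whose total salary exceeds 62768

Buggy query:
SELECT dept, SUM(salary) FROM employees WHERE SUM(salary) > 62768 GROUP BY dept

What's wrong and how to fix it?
Bug: SUM(salary) is an aggregate, but WHERE filters rows before aggregation

Fix: Use HAVING (which filters groups after aggregation) instead of WHERE

Corrected query:
SELECT dept, SUM(salary) FROM employees GROUP BY dept HAVING SUM(salary) > 62768

Result:
dept    | SUM(salary)
--------+------------
HR      | 357267     
Support | 427770     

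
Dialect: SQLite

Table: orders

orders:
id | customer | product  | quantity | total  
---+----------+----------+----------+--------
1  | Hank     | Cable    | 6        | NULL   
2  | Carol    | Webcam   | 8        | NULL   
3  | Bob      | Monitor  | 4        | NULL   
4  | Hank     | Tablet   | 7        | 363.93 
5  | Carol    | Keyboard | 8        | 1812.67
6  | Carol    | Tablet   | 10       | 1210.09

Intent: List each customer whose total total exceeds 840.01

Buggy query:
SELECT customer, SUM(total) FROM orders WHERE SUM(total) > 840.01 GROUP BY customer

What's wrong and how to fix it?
Bug: Aggregate functions cannot appear in a WHERE clause

Fix: Use HAVING (which filters groups after aggregation) instead of WHERE

Corrected query:
SELECT customer, SUM(total) FROM orders GROUP BY customer HAVING SUM(total) > 840.01

Result:
customer | SUM(total)
---------+-----------
Carol    | 3022.76   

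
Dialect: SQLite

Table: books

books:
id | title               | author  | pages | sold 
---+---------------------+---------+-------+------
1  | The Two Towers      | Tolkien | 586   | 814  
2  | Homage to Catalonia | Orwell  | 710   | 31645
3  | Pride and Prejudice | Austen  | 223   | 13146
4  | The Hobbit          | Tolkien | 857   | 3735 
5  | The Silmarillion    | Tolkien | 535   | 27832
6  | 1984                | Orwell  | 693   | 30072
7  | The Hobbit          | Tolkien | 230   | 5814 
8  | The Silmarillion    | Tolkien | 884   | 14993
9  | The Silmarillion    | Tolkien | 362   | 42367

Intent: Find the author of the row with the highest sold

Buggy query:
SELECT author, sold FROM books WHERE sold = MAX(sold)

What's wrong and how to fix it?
Bug: WHERE is evaluated per row; an aggregate over the whole table isn't defined there

Fix: Wrap MAX in a scalar subquery so WHERE compares against a single value

Corrected query:
SELECT author, sold FROM books WHERE sold = (SELECT MAX(sold) FROM books)

Result:
author  | sold 
--------+------
Tolkien | 42367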